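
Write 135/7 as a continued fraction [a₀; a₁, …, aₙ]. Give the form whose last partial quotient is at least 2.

[19; 3, 2]

135 = 19×7 + 2
7 = 3×2 + 1
2 = 2×1 + 0  (stop)
So 135/7 = [19; 3, 2].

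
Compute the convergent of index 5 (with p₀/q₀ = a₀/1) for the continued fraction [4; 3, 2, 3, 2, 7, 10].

Using pₖ = aₖpₖ₋₁ + pₖ₋₂, qₖ = aₖqₖ₋₁ + qₖ₋₂ (with p₋₁=1, p₋₂=0, q₋₁=0, q₋₂=1):
  k=0: a=4, p=4, q=1
  k=1: a=3, p=13, q=3
  k=2: a=2, p=30, q=7
  k=3: a=3, p=103, q=24
  k=4: a=2, p=236, q=55
  k=5: a=7, p=1755, q=409

1755/409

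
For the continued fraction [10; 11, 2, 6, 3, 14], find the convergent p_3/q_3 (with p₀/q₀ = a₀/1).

1503/149

Using pₖ = aₖpₖ₋₁ + pₖ₋₂, qₖ = aₖqₖ₋₁ + qₖ₋₂ (with p₋₁=1, p₋₂=0, q₋₁=0, q₋₂=1):
  k=0: a=10, p=10, q=1
  k=1: a=11, p=111, q=11
  k=2: a=2, p=232, q=23
  k=3: a=6, p=1503, q=149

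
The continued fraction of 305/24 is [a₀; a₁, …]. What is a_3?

2

305 = 12·24 + 17   →  a_0 = 12
24 = 1·17 + 7   →  a_1 = 1
17 = 2·7 + 3   →  a_2 = 2
7 = 2·3 + 1   →  a_3 = 2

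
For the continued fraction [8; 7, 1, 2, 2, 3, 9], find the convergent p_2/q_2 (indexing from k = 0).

Using pₖ = aₖpₖ₋₁ + pₖ₋₂, qₖ = aₖqₖ₋₁ + qₖ₋₂ (with p₋₁=1, p₋₂=0, q₋₁=0, q₋₂=1):
  k=0: a=8, p=8, q=1
  k=1: a=7, p=57, q=7
  k=2: a=1, p=65, q=8

65/8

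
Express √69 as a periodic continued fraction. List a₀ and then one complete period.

[8; 3, 3, 1, 4, 1, 3, 3, 16]

a₀ = ⌊√69⌋ = 8.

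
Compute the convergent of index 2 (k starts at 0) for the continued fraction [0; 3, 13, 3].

Using pₖ = aₖpₖ₋₁ + pₖ₋₂, qₖ = aₖqₖ₋₁ + qₖ₋₂ (with p₋₁=1, p₋₂=0, q₋₁=0, q₋₂=1):
  k=0: a=0, p=0, q=1
  k=1: a=3, p=1, q=3
  k=2: a=13, p=13, q=40

13/40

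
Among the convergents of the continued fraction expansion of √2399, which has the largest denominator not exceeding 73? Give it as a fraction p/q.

2400/49

√2399 = [48; 1, 47, 1, 96, …] (period length 4).
Convergents:
  p_0/q_0 = 48/1
  p_1/q_1 = 49/1
  p_2/q_2 = 2351/48
  p_3/q_3 = 2400/49
  p_4/q_4 = 232751/4752
q_3 = 49 ≤ 73 < 4752 = q_4, so the answer is 2400/49.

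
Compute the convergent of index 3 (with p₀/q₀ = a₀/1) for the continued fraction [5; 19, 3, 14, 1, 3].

4198/831

Using pₖ = aₖpₖ₋₁ + pₖ₋₂, qₖ = aₖqₖ₋₁ + qₖ₋₂ (with p₋₁=1, p₋₂=0, q₋₁=0, q₋₂=1):
  k=0: a=5, p=5, q=1
  k=1: a=19, p=96, q=19
  k=2: a=3, p=293, q=58
  k=3: a=14, p=4198, q=831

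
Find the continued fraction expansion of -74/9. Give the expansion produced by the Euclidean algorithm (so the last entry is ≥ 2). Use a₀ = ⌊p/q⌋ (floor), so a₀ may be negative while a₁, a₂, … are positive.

-74 = -9·9 + 7
9 = 1·7 + 2
7 = 3·2 + 1
2 = 2·1 + 0  (stop)
So -74/9 = [-9; 1, 3, 2].

[-9; 1, 3, 2]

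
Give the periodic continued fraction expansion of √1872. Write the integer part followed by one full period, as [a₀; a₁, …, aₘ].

[43; 3, 1, 3, 86]

a₀ = ⌊√1872⌋ = 43.
With m₀=0, d₀=1 and mₖ₊₁ = dₖaₖ − mₖ, dₖ₊₁ = (n − mₖ₊₁²)/dₖ, aₖ₊₁ = ⌊(a₀+mₖ₊₁)/dₖ₊₁⌋:
  k=1: m=43, d=23, a=3
  k=2: m=26, d=52, a=1
  k=3: m=26, d=23, a=3
  k=4: m=43, d=1, a=86
d=1 and a=2a₀=86 at k=4, so the next step gives (m, d) = (43, 23) again — its k=1 value — and the period has length 4.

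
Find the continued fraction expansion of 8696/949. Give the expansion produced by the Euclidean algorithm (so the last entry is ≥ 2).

[9; 6, 8, 6, 3]

8696 = 9·949 + 155
949 = 6·155 + 19
155 = 8·19 + 3
19 = 6·3 + 1
3 = 3·1 + 0  (stop)
So 8696/949 = [9; 6, 8, 6, 3].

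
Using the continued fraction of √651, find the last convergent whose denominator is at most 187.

1735/68

√651 = [25; 1, 1, 16, 1, 1, 50, …] (period length 6).
Convergents:
  p_0/q_0 = 25/1
  p_1/q_1 = 26/1
  p_2/q_2 = 51/2
  p_3/q_3 = 842/33
  p_4/q_4 = 893/35
  p_5/q_5 = 1735/68
  p_6/q_6 = 87643/3435
q_5 = 68 ≤ 187 < 3435 = q_6, so the answer is 1735/68.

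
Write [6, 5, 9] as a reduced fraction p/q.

285/46

Fold from the inside: start with 9/1.
  5 + 1/9 = 46/9
  6 + 9/46 = 285/46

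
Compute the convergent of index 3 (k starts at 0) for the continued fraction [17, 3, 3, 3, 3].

Using pₖ = aₖpₖ₋₁ + pₖ₋₂, qₖ = aₖqₖ₋₁ + qₖ₋₂ (with p₋₁=1, p₋₂=0, q₋₁=0, q₋₂=1):
  k=0: a=17, p=17, q=1
  k=1: a=3, p=52, q=3
  k=2: a=3, p=173, q=10
  k=3: a=3, p=571, q=33

571/33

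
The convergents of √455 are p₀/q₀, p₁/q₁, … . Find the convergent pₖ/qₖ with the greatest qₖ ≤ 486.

8191/384

√455 = [21; 3, 42, …] (period length 2).
Convergents:
  p_0/q_0 = 21/1
  p_1/q_1 = 64/3
  p_2/q_2 = 2709/127
  p_3/q_3 = 8191/384
  p_4/q_4 = 346731/16255
q_3 = 384 ≤ 486 < 16255 = q_4, so the answer is 8191/384.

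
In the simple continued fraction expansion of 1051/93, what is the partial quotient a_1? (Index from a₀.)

3

1051 = 11·93 + 28   →  a_0 = 11
93 = 3·28 + 9   →  a_1 = 3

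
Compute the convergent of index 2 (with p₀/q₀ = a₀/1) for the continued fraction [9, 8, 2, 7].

Using pₖ = aₖpₖ₋₁ + pₖ₋₂, qₖ = aₖqₖ₋₁ + qₖ₋₂ (with p₋₁=1, p₋₂=0, q₋₁=0, q₋₂=1):
  k=0: a=9, p=9, q=1
  k=1: a=8, p=73, q=8
  k=2: a=2, p=155, q=17

155/17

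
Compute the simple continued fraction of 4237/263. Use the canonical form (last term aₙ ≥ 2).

4237 = 16·263 + 29
263 = 9·29 + 2
29 = 14·2 + 1
2 = 2·1 + 0  (stop)
So 4237/263 = [16; 9, 14, 2].

[16; 9, 14, 2]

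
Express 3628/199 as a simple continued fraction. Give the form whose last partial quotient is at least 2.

[18; 4, 3, 15]

3628 = 18·199 + 46
199 = 4·46 + 15
46 = 3·15 + 1
15 = 15·1 + 0  (stop)
So 3628/199 = [18; 4, 3, 15].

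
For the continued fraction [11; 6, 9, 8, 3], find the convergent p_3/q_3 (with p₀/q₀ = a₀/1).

Using pₖ = aₖpₖ₋₁ + pₖ₋₂, qₖ = aₖqₖ₋₁ + qₖ₋₂ (with p₋₁=1, p₋₂=0, q₋₁=0, q₋₂=1):
  k=0: a=11, p=11, q=1
  k=1: a=6, p=67, q=6
  k=2: a=9, p=614, q=55
  k=3: a=8, p=4979, q=446

4979/446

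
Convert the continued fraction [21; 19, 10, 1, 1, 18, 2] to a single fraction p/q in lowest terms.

321196/15257

Using pₖ = aₖpₖ₋₁ + pₖ₋₂ and qₖ = aₖqₖ₋₁ + qₖ₋₂:
  k=0: a=21, p=21, q=1
  k=1: a=19, p=400, q=19
  k=2: a=10, p=4021, q=191
  k=3: a=1, p=4421, q=210
  k=4: a=1, p=8442, q=401
  k=5: a=18, p=156377, q=7428
  k=6: a=2, p=321196, q=15257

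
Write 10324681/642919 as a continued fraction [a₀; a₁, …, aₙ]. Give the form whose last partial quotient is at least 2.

[16; 16, 1, 13, 8, 2, 17, 9]

10324681 = 16×642919 + 37977
642919 = 16×37977 + 35287
37977 = 1×35287 + 2690
35287 = 13×2690 + 317
2690 = 8×317 + 154
317 = 2×154 + 9
154 = 17×9 + 1
9 = 9×1 + 0  (stop)
So 10324681/642919 = [16; 16, 1, 13, 8, 2, 17, 9].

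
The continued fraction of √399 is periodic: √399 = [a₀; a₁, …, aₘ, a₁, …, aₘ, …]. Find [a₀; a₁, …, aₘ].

[19; 1, 38]

a₀ = ⌊√399⌋ = 19.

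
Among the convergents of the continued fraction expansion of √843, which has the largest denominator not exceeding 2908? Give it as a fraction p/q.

48865/1683

√843 = [29; 29, 58, …] (period length 2).
Convergents:
  p_0/q_0 = 29/1
  p_1/q_1 = 842/29
  p_2/q_2 = 48865/1683
  p_3/q_3 = 1417927/48836
q_2 = 1683 ≤ 2908 < 48836 = q_3, so the answer is 48865/1683.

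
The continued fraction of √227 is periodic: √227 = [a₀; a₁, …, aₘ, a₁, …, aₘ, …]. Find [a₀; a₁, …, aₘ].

[15; 15, 30]

a₀ = ⌊√227⌋ = 15.
With m₀=0, d₀=1 and mₖ₊₁ = dₖaₖ − mₖ, dₖ₊₁ = (n − mₖ₊₁²)/dₖ, aₖ₊₁ = ⌊(a₀+mₖ₊₁)/dₖ₊₁⌋:
  k=1: m=15, d=2, a=15
  k=2: m=15, d=1, a=30
d=1 and a=2a₀=30 at k=2, so the next step gives (m, d) = (15, 2) again — its k=1 value — and the period has length 2.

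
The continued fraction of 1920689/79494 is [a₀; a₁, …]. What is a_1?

1920689 = 24·79494 + 12833   →  a_0 = 24
79494 = 6·12833 + 2496   →  a_1 = 6

6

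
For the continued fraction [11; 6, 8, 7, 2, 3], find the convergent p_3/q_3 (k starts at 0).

Using pₖ = aₖpₖ₋₁ + pₖ₋₂, qₖ = aₖqₖ₋₁ + qₖ₋₂ (with p₋₁=1, p₋₂=0, q₋₁=0, q₋₂=1):
  k=0: a=11, p=11, q=1
  k=1: a=6, p=67, q=6
  k=2: a=8, p=547, q=49
  k=3: a=7, p=3896, q=349

3896/349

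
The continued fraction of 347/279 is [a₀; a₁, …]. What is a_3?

1

347 = 1·279 + 68   →  a_0 = 1
279 = 4·68 + 7   →  a_1 = 4
68 = 9·7 + 5   →  a_2 = 9
7 = 1·5 + 2   →  a_3 = 1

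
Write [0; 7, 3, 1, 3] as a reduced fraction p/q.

15/109

Fold from the inside: start with 3/1.
  1 + 1/3 = 4/3
  3 + 3/4 = 15/4
  7 + 4/15 = 109/15
  0 + 15/109 = 15/109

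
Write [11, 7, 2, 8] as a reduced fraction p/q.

Using pₖ = aₖpₖ₋₁ + pₖ₋₂ and qₖ = aₖqₖ₋₁ + qₖ₋₂:
  k=0: a=11, p=11, q=1
  k=1: a=7, p=78, q=7
  k=2: a=2, p=167, q=15
  k=3: a=8, p=1414, q=127

1414/127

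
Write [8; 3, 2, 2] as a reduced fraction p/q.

Using pₖ = aₖpₖ₋₁ + pₖ₋₂ and qₖ = aₖqₖ₋₁ + qₖ₋₂:
  k=0: a=8, p=8, q=1
  k=1: a=3, p=25, q=3
  k=2: a=2, p=58, q=7
  k=3: a=2, p=141, q=17

141/17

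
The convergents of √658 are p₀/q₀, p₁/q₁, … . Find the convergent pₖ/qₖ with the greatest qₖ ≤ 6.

√658 = [25; 1, 1, 1, 6, 1, 1, 1, 50, …] (period length 8).
Convergents:
  p_0/q_0 = 25/1
  p_1/q_1 = 26/1
  p_2/q_2 = 51/2
  p_3/q_3 = 77/3
  p_4/q_4 = 513/20
q_3 = 3 ≤ 6 < 20 = q_4, so the answer is 77/3.

77/3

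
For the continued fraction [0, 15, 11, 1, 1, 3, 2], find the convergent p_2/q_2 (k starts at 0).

Using pₖ = aₖpₖ₋₁ + pₖ₋₂, qₖ = aₖqₖ₋₁ + qₖ₋₂ (with p₋₁=1, p₋₂=0, q₋₁=0, q₋₂=1):
  k=0: a=0, p=0, q=1
  k=1: a=15, p=1, q=15
  k=2: a=11, p=11, q=166

11/166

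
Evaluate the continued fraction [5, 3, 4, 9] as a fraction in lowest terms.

Fold from the inside: start with 9/1.
  4 + 1/9 = 37/9
  3 + 9/37 = 120/37
  5 + 37/120 = 637/120

637/120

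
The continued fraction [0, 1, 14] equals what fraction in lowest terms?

14/15

Fold from the inside: start with 14/1.
  1 + 1/14 = 15/14
  0 + 14/15 = 14/15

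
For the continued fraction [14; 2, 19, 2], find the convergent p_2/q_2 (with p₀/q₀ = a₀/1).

565/39

Using pₖ = aₖpₖ₋₁ + pₖ₋₂, qₖ = aₖqₖ₋₁ + qₖ₋₂ (with p₋₁=1, p₋₂=0, q₋₁=0, q₋₂=1):
  k=0: a=14, p=14, q=1
  k=1: a=2, p=29, q=2
  k=2: a=19, p=565, q=39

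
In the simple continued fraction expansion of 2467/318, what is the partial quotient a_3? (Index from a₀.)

2467 = 7·318 + 241   →  a_0 = 7
318 = 1·241 + 77   →  a_1 = 1
241 = 3·77 + 10   →  a_2 = 3
77 = 7·10 + 7   →  a_3 = 7

7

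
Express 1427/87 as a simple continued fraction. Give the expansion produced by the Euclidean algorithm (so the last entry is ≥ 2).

[16; 2, 2, 17]

1427 = 16*87 + 35
87 = 2*35 + 17
35 = 2*17 + 1
17 = 17*1 + 0  (stop)
So 1427/87 = [16; 2, 2, 17].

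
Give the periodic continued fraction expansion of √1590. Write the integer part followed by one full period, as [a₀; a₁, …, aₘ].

[39; 1, 6, 1, 78]

a₀ = ⌊√1590⌋ = 39.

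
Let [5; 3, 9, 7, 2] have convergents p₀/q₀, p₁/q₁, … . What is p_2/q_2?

149/28

Using pₖ = aₖpₖ₋₁ + pₖ₋₂, qₖ = aₖqₖ₋₁ + qₖ₋₂ (with p₋₁=1, p₋₂=0, q₋₁=0, q₋₂=1):
  k=0: a=5, p=5, q=1
  k=1: a=3, p=16, q=3
  k=2: a=9, p=149, q=28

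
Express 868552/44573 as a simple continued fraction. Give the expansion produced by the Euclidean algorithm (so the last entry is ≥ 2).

868552 = 19·44573 + 21665
44573 = 2·21665 + 1243
21665 = 17·1243 + 534
1243 = 2·534 + 175
534 = 3·175 + 9
175 = 19·9 + 4
9 = 2·4 + 1
4 = 4·1 + 0  (stop)
So 868552/44573 = [19; 2, 17, 2, 3, 19, 2, 4].

[19; 2, 17, 2, 3, 19, 2, 4]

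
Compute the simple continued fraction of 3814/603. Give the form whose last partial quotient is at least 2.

[6; 3, 13, 15]

3814 = 6*603 + 196
603 = 3*196 + 15
196 = 13*15 + 1
15 = 15*1 + 0  (stop)
So 3814/603 = [6; 3, 13, 15].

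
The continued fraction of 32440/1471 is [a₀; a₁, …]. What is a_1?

32440 = 22·1471 + 78   →  a_0 = 22
1471 = 18·78 + 67   →  a_1 = 18

18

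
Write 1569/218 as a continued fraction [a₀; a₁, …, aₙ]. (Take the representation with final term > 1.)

[7; 5, 14, 3]

1569 = 7*218 + 43
218 = 5*43 + 3
43 = 14*3 + 1
3 = 3*1 + 0  (stop)
So 1569/218 = [7; 5, 14, 3].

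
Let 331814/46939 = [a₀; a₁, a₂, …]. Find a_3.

331814 = 7·46939 + 3241   →  a_0 = 7
46939 = 14·3241 + 1565   →  a_1 = 14
3241 = 2·1565 + 111   →  a_2 = 2
1565 = 14·111 + 11   →  a_3 = 14

14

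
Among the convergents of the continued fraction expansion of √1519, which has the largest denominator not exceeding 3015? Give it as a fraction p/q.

√1519 = [38; 1, 37, 1, 76, …] (period length 4).
Convergents:
  p_0/q_0 = 38/1
  p_1/q_1 = 39/1
  p_2/q_2 = 1481/38
  p_3/q_3 = 1520/39
  p_4/q_4 = 117001/3002
  p_5/q_5 = 118521/3041
q_4 = 3002 ≤ 3015 < 3041 = q_5, so the answer is 117001/3002.

117001/3002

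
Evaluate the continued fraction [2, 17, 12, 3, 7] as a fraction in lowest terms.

Fold from the inside: start with 7/1.
  3 + 1/7 = 22/7
  12 + 7/22 = 271/22
  17 + 22/271 = 4629/271
  2 + 271/4629 = 9529/4629

9529/4629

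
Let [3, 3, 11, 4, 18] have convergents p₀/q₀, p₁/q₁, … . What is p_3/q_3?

462/139

Using pₖ = aₖpₖ₋₁ + pₖ₋₂, qₖ = aₖqₖ₋₁ + qₖ₋₂ (with p₋₁=1, p₋₂=0, q₋₁=0, q₋₂=1):
  k=0: a=3, p=3, q=1
  k=1: a=3, p=10, q=3
  k=2: a=11, p=113, q=34
  k=3: a=4, p=462, q=139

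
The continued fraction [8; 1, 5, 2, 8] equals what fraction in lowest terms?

973/110

Fold from the inside: start with 8/1.
  2 + 1/8 = 17/8
  5 + 8/17 = 93/17
  1 + 17/93 = 110/93
  8 + 93/110 = 973/110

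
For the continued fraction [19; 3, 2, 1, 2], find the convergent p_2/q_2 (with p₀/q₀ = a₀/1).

135/7

Using pₖ = aₖpₖ₋₁ + pₖ₋₂, qₖ = aₖqₖ₋₁ + qₖ₋₂ (with p₋₁=1, p₋₂=0, q₋₁=0, q₋₂=1):
  k=0: a=19, p=19, q=1
  k=1: a=3, p=58, q=3
  k=2: a=2, p=135, q=7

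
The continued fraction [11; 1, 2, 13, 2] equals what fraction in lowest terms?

969/83

Fold from the inside: start with 2/1.
  13 + 1/2 = 27/2
  2 + 2/27 = 56/27
  1 + 27/56 = 83/56
  11 + 56/83 = 969/83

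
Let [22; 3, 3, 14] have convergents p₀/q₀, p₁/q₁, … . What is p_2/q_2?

223/10

Using pₖ = aₖpₖ₋₁ + pₖ₋₂, qₖ = aₖqₖ₋₁ + qₖ₋₂ (with p₋₁=1, p₋₂=0, q₋₁=0, q₋₂=1):
  k=0: a=22, p=22, q=1
  k=1: a=3, p=67, q=3
  k=2: a=3, p=223, q=10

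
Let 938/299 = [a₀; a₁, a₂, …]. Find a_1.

938 = 3·299 + 41   →  a_0 = 3
299 = 7·41 + 12   →  a_1 = 7

7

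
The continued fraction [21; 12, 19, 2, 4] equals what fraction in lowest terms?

44464/2109

Fold from the inside: start with 4/1.
  2 + 1/4 = 9/4
  19 + 4/9 = 175/9
  12 + 9/175 = 2109/175
  21 + 175/2109 = 44464/2109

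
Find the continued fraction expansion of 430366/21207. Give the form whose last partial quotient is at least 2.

[20; 3, 2, 2, 6, 19, 3, 3]

430366 = 20×21207 + 6226
21207 = 3×6226 + 2529
6226 = 2×2529 + 1168
2529 = 2×1168 + 193
1168 = 6×193 + 10
193 = 19×10 + 3
10 = 3×3 + 1
3 = 3×1 + 0  (stop)
So 430366/21207 = [20; 3, 2, 2, 6, 19, 3, 3].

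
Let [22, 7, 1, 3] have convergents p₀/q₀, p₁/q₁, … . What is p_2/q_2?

Using pₖ = aₖpₖ₋₁ + pₖ₋₂, qₖ = aₖqₖ₋₁ + qₖ₋₂ (with p₋₁=1, p₋₂=0, q₋₁=0, q₋₂=1):
  k=0: a=22, p=22, q=1
  k=1: a=7, p=155, q=7
  k=2: a=1, p=177, q=8

177/8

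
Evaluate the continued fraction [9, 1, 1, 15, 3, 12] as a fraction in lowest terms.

11143/1171

Fold from the inside: start with 12/1.
  3 + 1/12 = 37/12
  15 + 12/37 = 567/37
  1 + 37/567 = 604/567
  1 + 567/604 = 1171/604
  9 + 604/1171 = 11143/1171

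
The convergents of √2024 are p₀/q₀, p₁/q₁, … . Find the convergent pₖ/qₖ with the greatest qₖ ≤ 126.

4049/90

√2024 = [44; 1, 88, …] (period length 2).
Convergents:
  p_0/q_0 = 44/1
  p_1/q_1 = 45/1
  p_2/q_2 = 4004/89
  p_3/q_3 = 4049/90
  p_4/q_4 = 360316/8009
q_3 = 90 ≤ 126 < 8009 = q_4, so the answer is 4049/90.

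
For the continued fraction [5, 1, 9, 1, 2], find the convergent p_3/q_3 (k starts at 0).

Using pₖ = aₖpₖ₋₁ + pₖ₋₂, qₖ = aₖqₖ₋₁ + qₖ₋₂ (with p₋₁=1, p₋₂=0, q₋₁=0, q₋₂=1):
  k=0: a=5, p=5, q=1
  k=1: a=1, p=6, q=1
  k=2: a=9, p=59, q=10
  k=3: a=1, p=65, q=11

65/11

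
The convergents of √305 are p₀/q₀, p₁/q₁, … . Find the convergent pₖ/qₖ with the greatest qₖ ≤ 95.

489/28

√305 = [17; 2, 6, 2, 34, …] (period length 4).
Convergents:
  p_0/q_0 = 17/1
  p_1/q_1 = 35/2
  p_2/q_2 = 227/13
  p_3/q_3 = 489/28
  p_4/q_4 = 16853/965
q_3 = 28 ≤ 95 < 965 = q_4, so the answer is 489/28.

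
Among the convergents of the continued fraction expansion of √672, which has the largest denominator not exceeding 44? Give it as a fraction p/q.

337/13

√672 = [25; 1, 11, 1, 50, …] (period length 4).
Convergents:
  p_0/q_0 = 25/1
  p_1/q_1 = 26/1
  p_2/q_2 = 311/12
  p_3/q_3 = 337/13
  p_4/q_4 = 17161/662
q_3 = 13 ≤ 44 < 662 = q_4, so the answer is 337/13.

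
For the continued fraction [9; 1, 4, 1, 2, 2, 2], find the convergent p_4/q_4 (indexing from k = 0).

167/17

Using pₖ = aₖpₖ₋₁ + pₖ₋₂, qₖ = aₖqₖ₋₁ + qₖ₋₂ (with p₋₁=1, p₋₂=0, q₋₁=0, q₋₂=1):
  k=0: a=9, p=9, q=1
  k=1: a=1, p=10, q=1
  k=2: a=4, p=49, q=5
  k=3: a=1, p=59, q=6
  k=4: a=2, p=167, q=17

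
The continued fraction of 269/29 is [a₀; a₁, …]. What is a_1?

269 = 9·29 + 8   →  a_0 = 9
29 = 3·8 + 5   →  a_1 = 3

3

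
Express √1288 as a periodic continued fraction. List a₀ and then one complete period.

[35; 1, 7, 1, 70]

a₀ = ⌊√1288⌋ = 35.
With m₀=0, d₀=1 and mₖ₊₁ = dₖaₖ − mₖ, dₖ₊₁ = (n − mₖ₊₁²)/dₖ, aₖ₊₁ = ⌊(a₀+mₖ₊₁)/dₖ₊₁⌋:
  k=1: m=35, d=63, a=1
  k=2: m=28, d=8, a=7
  k=3: m=28, d=63, a=1
  k=4: m=35, d=1, a=70
d=1 and a=2a₀=70 at k=4, so the next step gives (m, d) = (35, 63) again — its k=1 value — and the period has length 4.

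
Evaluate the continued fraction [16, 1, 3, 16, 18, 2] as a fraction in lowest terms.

Fold from the inside: start with 2/1.
  18 + 1/2 = 37/2
  16 + 2/37 = 594/37
  3 + 37/594 = 1819/594
  1 + 594/1819 = 2413/1819
  16 + 1819/2413 = 40427/2413

40427/2413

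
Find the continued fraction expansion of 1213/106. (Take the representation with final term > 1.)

[11; 2, 3, 1, 11]

1213 = 11·106 + 47
106 = 2·47 + 12
47 = 3·12 + 11
12 = 1·11 + 1
11 = 11·1 + 0  (stop)
So 1213/106 = [11; 2, 3, 1, 11].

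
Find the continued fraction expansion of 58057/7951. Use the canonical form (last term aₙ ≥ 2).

58057 = 7·7951 + 2400
7951 = 3·2400 + 751
2400 = 3·751 + 147
751 = 5·147 + 16
147 = 9·16 + 3
16 = 5·3 + 1
3 = 3·1 + 0  (stop)
So 58057/7951 = [7; 3, 3, 5, 9, 5, 3].

[7; 3, 3, 5, 9, 5, 3]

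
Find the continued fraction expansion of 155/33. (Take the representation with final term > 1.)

155 = 4*33 + 23
33 = 1*23 + 10
23 = 2*10 + 3
10 = 3*3 + 1
3 = 3*1 + 0  (stop)
So 155/33 = [4; 1, 2, 3, 3].

[4; 1, 2, 3, 3]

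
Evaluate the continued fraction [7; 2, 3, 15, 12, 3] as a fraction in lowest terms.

29571/3980

Using pₖ = aₖpₖ₋₁ + pₖ₋₂ and qₖ = aₖqₖ₋₁ + qₖ₋₂:
  k=0: a=7, p=7, q=1
  k=1: a=2, p=15, q=2
  k=2: a=3, p=52, q=7
  k=3: a=15, p=795, q=107
  k=4: a=12, p=9592, q=1291
  k=5: a=3, p=29571, q=3980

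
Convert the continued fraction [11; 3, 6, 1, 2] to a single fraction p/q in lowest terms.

713/63

Using pₖ = aₖpₖ₋₁ + pₖ₋₂ and qₖ = aₖqₖ₋₁ + qₖ₋₂:
  k=0: a=11, p=11, q=1
  k=1: a=3, p=34, q=3
  k=2: a=6, p=215, q=19
  k=3: a=1, p=249, q=22
  k=4: a=2, p=713, q=63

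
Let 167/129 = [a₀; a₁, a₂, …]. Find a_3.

1

167 = 1·129 + 38   →  a_0 = 1
129 = 3·38 + 15   →  a_1 = 3
38 = 2·15 + 8   →  a_2 = 2
15 = 1·8 + 7   →  a_3 = 1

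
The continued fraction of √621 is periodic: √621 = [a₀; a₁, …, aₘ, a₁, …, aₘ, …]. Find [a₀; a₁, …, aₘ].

a₀ = ⌊√621⌋ = 24.
With m₀=0, d₀=1 and mₖ₊₁ = dₖaₖ − mₖ, dₖ₊₁ = (n − mₖ₊₁²)/dₖ, aₖ₊₁ = ⌊(a₀+mₖ₊₁)/dₖ₊₁⌋:
  k=1: m=24, d=45, a=1
  k=2: m=21, d=4, a=11
  k=3: m=23, d=23, a=2
  k=4: m=23, d=4, a=11
  k=5: m=21, d=45, a=1
  k=6: m=24, d=1, a=48
d=1 and a=2a₀=48 at k=6, so the next step gives (m, d) = (24, 45) again — its k=1 value — and the period has length 6.

[24; 1, 11, 2, 11, 1, 48]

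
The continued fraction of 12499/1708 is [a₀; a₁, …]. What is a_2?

12499 = 7·1708 + 543   →  a_0 = 7
1708 = 3·543 + 79   →  a_1 = 3
543 = 6·79 + 69   →  a_2 = 6

6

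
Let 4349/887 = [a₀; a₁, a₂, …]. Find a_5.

2

4349 = 4·887 + 801   →  a_0 = 4
887 = 1·801 + 86   →  a_1 = 1
801 = 9·86 + 27   →  a_2 = 9
86 = 3·27 + 5   →  a_3 = 3
27 = 5·5 + 2   →  a_4 = 5
5 = 2·2 + 1   →  a_5 = 2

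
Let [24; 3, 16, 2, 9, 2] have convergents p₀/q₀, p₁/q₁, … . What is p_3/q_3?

Using pₖ = aₖpₖ₋₁ + pₖ₋₂, qₖ = aₖqₖ₋₁ + qₖ₋₂ (with p₋₁=1, p₋₂=0, q₋₁=0, q₋₂=1):
  k=0: a=24, p=24, q=1
  k=1: a=3, p=73, q=3
  k=2: a=16, p=1192, q=49
  k=3: a=2, p=2457, q=101

2457/101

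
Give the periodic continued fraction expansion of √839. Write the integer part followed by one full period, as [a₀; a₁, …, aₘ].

[28; 1, 27, 1, 56]

a₀ = ⌊√839⌋ = 28.
With m₀=0, d₀=1 and mₖ₊₁ = dₖaₖ − mₖ, dₖ₊₁ = (n − mₖ₊₁²)/dₖ, aₖ₊₁ = ⌊(a₀+mₖ₊₁)/dₖ₊₁⌋:
  k=1: m=28, d=55, a=1
  k=2: m=27, d=2, a=27
  k=3: m=27, d=55, a=1
  k=4: m=28, d=1, a=56
d=1 and a=2a₀=56 at k=4, so the next step gives (m, d) = (28, 55) again — its k=1 value — and the period has length 4.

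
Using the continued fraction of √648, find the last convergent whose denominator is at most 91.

√648 = [25; 2, 5, 6, 5, 2, 50, …] (period length 6).
Convergents:
  p_0/q_0 = 25/1
  p_1/q_1 = 51/2
  p_2/q_2 = 280/11
  p_3/q_3 = 1731/68
  p_4/q_4 = 8935/351
q_3 = 68 ≤ 91 < 351 = q_4, so the answer is 1731/68.

1731/68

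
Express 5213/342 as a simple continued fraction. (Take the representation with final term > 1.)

[15; 4, 8, 3, 3]

5213 = 15×342 + 83
342 = 4×83 + 10
83 = 8×10 + 3
10 = 3×3 + 1
3 = 3×1 + 0  (stop)
So 5213/342 = [15; 4, 8, 3, 3].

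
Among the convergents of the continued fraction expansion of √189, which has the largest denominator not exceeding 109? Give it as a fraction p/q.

1471/107

√189 = [13; 1, 2, 1, 26, …] (period length 4).
Convergents:
  p_0/q_0 = 13/1
  p_1/q_1 = 14/1
  p_2/q_2 = 41/3
  p_3/q_3 = 55/4
  p_4/q_4 = 1471/107
  p_5/q_5 = 1526/111
q_4 = 107 ≤ 109 < 111 = q_5, so the answer is 1471/107.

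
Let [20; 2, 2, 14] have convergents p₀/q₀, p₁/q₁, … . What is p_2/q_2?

Using pₖ = aₖpₖ₋₁ + pₖ₋₂, qₖ = aₖqₖ₋₁ + qₖ₋₂ (with p₋₁=1, p₋₂=0, q₋₁=0, q₋₂=1):
  k=0: a=20, p=20, q=1
  k=1: a=2, p=41, q=2
  k=2: a=2, p=102, q=5

102/5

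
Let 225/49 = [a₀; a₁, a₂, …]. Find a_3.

2

225 = 4·49 + 29   →  a_0 = 4
49 = 1·29 + 20   →  a_1 = 1
29 = 1·20 + 9   →  a_2 = 1
20 = 2·9 + 2   →  a_3 = 2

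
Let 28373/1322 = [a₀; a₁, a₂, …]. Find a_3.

28373 = 21·1322 + 611   →  a_0 = 21
1322 = 2·611 + 100   →  a_1 = 2
611 = 6·100 + 11   →  a_2 = 6
100 = 9·11 + 1   →  a_3 = 9

9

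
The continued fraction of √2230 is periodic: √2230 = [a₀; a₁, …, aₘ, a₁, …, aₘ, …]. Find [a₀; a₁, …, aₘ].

[47; 4, 2, 18, 2, 4, 94]

a₀ = ⌊√2230⌋ = 47.
With m₀=0, d₀=1 and mₖ₊₁ = dₖaₖ − mₖ, dₖ₊₁ = (n − mₖ₊₁²)/dₖ, aₖ₊₁ = ⌊(a₀+mₖ₊₁)/dₖ₊₁⌋:
  k=1: m=47, d=21, a=4
  k=2: m=37, d=41, a=2
  k=3: m=45, d=5, a=18
  k=4: m=45, d=41, a=2
  k=5: m=37, d=21, a=4
  k=6: m=47, d=1, a=94
d=1 and a=2a₀=94 at k=6, so the next step gives (m, d) = (47, 21) again — its k=1 value — and the period has length 6.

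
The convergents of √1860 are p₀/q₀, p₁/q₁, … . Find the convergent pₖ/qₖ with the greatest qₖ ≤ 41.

1682/39

√1860 = [43; 7, 1, 4, 1, 7, 86, …] (period length 6).
Convergents:
  p_0/q_0 = 43/1
  p_1/q_1 = 302/7
  p_2/q_2 = 345/8
  p_3/q_3 = 1682/39
  p_4/q_4 = 2027/47
q_3 = 39 ≤ 41 < 47 = q_4, so the answer is 1682/39.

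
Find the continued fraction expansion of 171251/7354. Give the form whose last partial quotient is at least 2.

[23; 3, 2, 18, 1, 2, 18]

171251 = 23·7354 + 2109
7354 = 3·2109 + 1027
2109 = 2·1027 + 55
1027 = 18·55 + 37
55 = 1·37 + 18
37 = 2·18 + 1
18 = 18·1 + 0  (stop)
So 171251/7354 = [23; 3, 2, 18, 1, 2, 18].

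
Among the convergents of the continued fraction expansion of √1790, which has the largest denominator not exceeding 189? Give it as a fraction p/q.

√1790 = [42; 3, 4, 8, 4, 3, 84, …] (period length 6).
Convergents:
  p_0/q_0 = 42/1
  p_1/q_1 = 127/3
  p_2/q_2 = 550/13
  p_3/q_3 = 4527/107
  p_4/q_4 = 18658/441
q_3 = 107 ≤ 189 < 441 = q_4, so the answer is 4527/107.

4527/107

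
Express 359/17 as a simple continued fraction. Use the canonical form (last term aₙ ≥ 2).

[21; 8, 2]

359 = 21×17 + 2
17 = 8×2 + 1
2 = 2×1 + 0  (stop)
So 359/17 = [21; 8, 2].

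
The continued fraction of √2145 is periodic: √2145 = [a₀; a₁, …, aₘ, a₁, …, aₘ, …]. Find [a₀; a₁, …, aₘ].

[46; 3, 5, 2, 5, 3, 92]

a₀ = ⌊√2145⌋ = 46.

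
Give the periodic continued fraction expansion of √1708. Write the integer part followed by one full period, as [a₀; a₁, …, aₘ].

[41; 3, 20, 3, 82]

a₀ = ⌊√1708⌋ = 41.
With m₀=0, d₀=1 and mₖ₊₁ = dₖaₖ − mₖ, dₖ₊₁ = (n − mₖ₊₁²)/dₖ, aₖ₊₁ = ⌊(a₀+mₖ₊₁)/dₖ₊₁⌋:
  k=1: m=41, d=27, a=3
  k=2: m=40, d=4, a=20
  k=3: m=40, d=27, a=3
  k=4: m=41, d=1, a=82
d=1 and a=2a₀=82 at k=4, so the next step gives (m, d) = (41, 27) again — its k=1 value — and the period has length 4.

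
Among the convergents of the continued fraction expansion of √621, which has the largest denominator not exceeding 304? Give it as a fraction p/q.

7152/287

√621 = [24; 1, 11, 2, 11, 1, 48, …] (period length 6).
Convergents:
  p_0/q_0 = 24/1
  p_1/q_1 = 25/1
  p_2/q_2 = 299/12
  p_3/q_3 = 623/25
  p_4/q_4 = 7152/287
  p_5/q_5 = 7775/312
q_4 = 287 ≤ 304 < 312 = q_5, so the answer is 7152/287.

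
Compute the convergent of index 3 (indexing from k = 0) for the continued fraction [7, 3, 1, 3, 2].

109/15

Using pₖ = aₖpₖ₋₁ + pₖ₋₂, qₖ = aₖqₖ₋₁ + qₖ₋₂ (with p₋₁=1, p₋₂=0, q₋₁=0, q₋₂=1):
  k=0: a=7, p=7, q=1
  k=1: a=3, p=22, q=3
  k=2: a=1, p=29, q=4
  k=3: a=3, p=109, q=15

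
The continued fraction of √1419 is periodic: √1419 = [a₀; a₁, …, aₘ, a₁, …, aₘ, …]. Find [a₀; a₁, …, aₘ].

[37; 1, 2, 37, 2, 1, 74]

a₀ = ⌊√1419⌋ = 37.
With m₀=0, d₀=1 and mₖ₊₁ = dₖaₖ − mₖ, dₖ₊₁ = (n − mₖ₊₁²)/dₖ, aₖ₊₁ = ⌊(a₀+mₖ₊₁)/dₖ₊₁⌋:
  k=1: m=37, d=50, a=1
  k=2: m=13, d=25, a=2
  k=3: m=37, d=2, a=37
  k=4: m=37, d=25, a=2
  k=5: m=13, d=50, a=1
  k=6: m=37, d=1, a=74
d=1 and a=2a₀=74 at k=6, so the next step gives (m, d) = (37, 50) again — its k=1 value — and the period has length 6.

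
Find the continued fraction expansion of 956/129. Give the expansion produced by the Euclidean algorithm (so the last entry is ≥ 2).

[7; 2, 2, 3, 3, 2]

956 = 7·129 + 53
129 = 2·53 + 23
53 = 2·23 + 7
23 = 3·7 + 2
7 = 3·2 + 1
2 = 2·1 + 0  (stop)
So 956/129 = [7; 2, 2, 3, 3, 2].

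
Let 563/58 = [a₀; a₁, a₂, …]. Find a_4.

2

563 = 9·58 + 41   →  a_0 = 9
58 = 1·41 + 17   →  a_1 = 1
41 = 2·17 + 7   →  a_2 = 2
17 = 2·7 + 3   →  a_3 = 2
7 = 2·3 + 1   →  a_4 = 2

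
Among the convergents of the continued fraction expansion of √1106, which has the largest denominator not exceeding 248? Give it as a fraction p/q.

√1106 = [33; 3, 1, 8, 1, 3, 66, …] (period length 6).
Convergents:
  p_0/q_0 = 33/1
  p_1/q_1 = 100/3
  p_2/q_2 = 133/4
  p_3/q_3 = 1164/35
  p_4/q_4 = 1297/39
  p_5/q_5 = 5055/152
  p_6/q_6 = 334927/10071
q_5 = 152 ≤ 248 < 10071 = q_6, so the answer is 5055/152.

5055/152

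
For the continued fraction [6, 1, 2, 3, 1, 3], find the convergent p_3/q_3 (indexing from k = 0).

67/10

Using pₖ = aₖpₖ₋₁ + pₖ₋₂, qₖ = aₖqₖ₋₁ + qₖ₋₂ (with p₋₁=1, p₋₂=0, q₋₁=0, q₋₂=1):
  k=0: a=6, p=6, q=1
  k=1: a=1, p=7, q=1
  k=2: a=2, p=20, q=3
  k=3: a=3, p=67, q=10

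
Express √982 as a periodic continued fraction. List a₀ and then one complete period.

a₀ = ⌊√982⌋ = 31.
With m₀=0, d₀=1 and mₖ₊₁ = dₖaₖ − mₖ, dₖ₊₁ = (n − mₖ₊₁²)/dₖ, aₖ₊₁ = ⌊(a₀+mₖ₊₁)/dₖ₊₁⌋:
  k=1: m=31, d=21, a=2
  k=2: m=11, d=41, a=1
  k=3: m=30, d=2, a=30
  k=4: m=30, d=41, a=1
  k=5: m=11, d=21, a=2
  k=6: m=31, d=1, a=62
d=1 and a=2a₀=62 at k=6, so the next step gives (m, d) = (31, 21) again — its k=1 value — and the period has length 6.

[31; 2, 1, 30, 1, 2, 62]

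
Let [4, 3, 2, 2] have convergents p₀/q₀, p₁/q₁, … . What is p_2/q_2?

Using pₖ = aₖpₖ₋₁ + pₖ₋₂, qₖ = aₖqₖ₋₁ + qₖ₋₂ (with p₋₁=1, p₋₂=0, q₋₁=0, q₋₂=1):
  k=0: a=4, p=4, q=1
  k=1: a=3, p=13, q=3
  k=2: a=2, p=30, q=7

30/7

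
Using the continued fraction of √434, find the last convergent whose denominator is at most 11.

125/6

√434 = [20; 1, 4, 1, 40, …] (period length 4).
Convergents:
  p_0/q_0 = 20/1
  p_1/q_1 = 21/1
  p_2/q_2 = 104/5
  p_3/q_3 = 125/6
  p_4/q_4 = 5104/245
q_3 = 6 ≤ 11 < 245 = q_4, so the answer is 125/6.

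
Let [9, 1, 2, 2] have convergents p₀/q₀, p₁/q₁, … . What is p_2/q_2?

29/3

Using pₖ = aₖpₖ₋₁ + pₖ₋₂, qₖ = aₖqₖ₋₁ + qₖ₋₂ (with p₋₁=1, p₋₂=0, q₋₁=0, q₋₂=1):
  k=0: a=9, p=9, q=1
  k=1: a=1, p=10, q=1
  k=2: a=2, p=29, q=3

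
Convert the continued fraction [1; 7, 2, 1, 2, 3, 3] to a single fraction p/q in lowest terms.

745/656

Using pₖ = aₖpₖ₋₁ + pₖ₋₂ and qₖ = aₖqₖ₋₁ + qₖ₋₂:
  k=0: a=1, p=1, q=1
  k=1: a=7, p=8, q=7
  k=2: a=2, p=17, q=15
  k=3: a=1, p=25, q=22
  k=4: a=2, p=67, q=59
  k=5: a=3, p=226, q=199
  k=6: a=3, p=745, q=656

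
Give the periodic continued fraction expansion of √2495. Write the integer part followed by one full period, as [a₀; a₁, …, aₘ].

[49; 1, 18, 1, 98]

a₀ = ⌊√2495⌋ = 49.
With m₀=0, d₀=1 and mₖ₊₁ = dₖaₖ − mₖ, dₖ₊₁ = (n − mₖ₊₁²)/dₖ, aₖ₊₁ = ⌊(a₀+mₖ₊₁)/dₖ₊₁⌋:
  k=1: m=49, d=94, a=1
  k=2: m=45, d=5, a=18
  k=3: m=45, d=94, a=1
  k=4: m=49, d=1, a=98
d=1 and a=2a₀=98 at k=4, so the next step gives (m, d) = (49, 94) again — its k=1 value — and the period has length 4.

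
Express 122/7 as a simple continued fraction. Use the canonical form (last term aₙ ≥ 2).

122 = 17*7 + 3
7 = 2*3 + 1
3 = 3*1 + 0  (stop)
So 122/7 = [17; 2, 3].

[17; 2, 3]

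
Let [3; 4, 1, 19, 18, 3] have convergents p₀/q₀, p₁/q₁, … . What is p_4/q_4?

Using pₖ = aₖpₖ₋₁ + pₖ₋₂, qₖ = aₖqₖ₋₁ + qₖ₋₂ (with p₋₁=1, p₋₂=0, q₋₁=0, q₋₂=1):
  k=0: a=3, p=3, q=1
  k=1: a=4, p=13, q=4
  k=2: a=1, p=16, q=5
  k=3: a=19, p=317, q=99
  k=4: a=18, p=5722, q=1787

5722/1787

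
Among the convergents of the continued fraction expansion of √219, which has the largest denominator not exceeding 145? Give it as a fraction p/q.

√219 = [14; 1, 3, 1, 28, …] (period length 4).
Convergents:
  p_0/q_0 = 14/1
  p_1/q_1 = 15/1
  p_2/q_2 = 59/4
  p_3/q_3 = 74/5
  p_4/q_4 = 2131/144
  p_5/q_5 = 2205/149
q_4 = 144 ≤ 145 < 149 = q_5, so the answer is 2131/144.

2131/144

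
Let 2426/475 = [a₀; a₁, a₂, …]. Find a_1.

9

2426 = 5·475 + 51   →  a_0 = 5
475 = 9·51 + 16   →  a_1 = 9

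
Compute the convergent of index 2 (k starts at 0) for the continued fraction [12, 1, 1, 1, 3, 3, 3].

Using pₖ = aₖpₖ₋₁ + pₖ₋₂, qₖ = aₖqₖ₋₁ + qₖ₋₂ (with p₋₁=1, p₋₂=0, q₋₁=0, q₋₂=1):
  k=0: a=12, p=12, q=1
  k=1: a=1, p=13, q=1
  k=2: a=1, p=25, q=2

25/2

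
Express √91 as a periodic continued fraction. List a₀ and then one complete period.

a₀ = ⌊√91⌋ = 9.
With m₀=0, d₀=1 and mₖ₊₁ = dₖaₖ − mₖ, dₖ₊₁ = (n − mₖ₊₁²)/dₖ, aₖ₊₁ = ⌊(a₀+mₖ₊₁)/dₖ₊₁⌋:
  k=1: m=9, d=10, a=1
  k=2: m=1, d=9, a=1
  k=3: m=8, d=3, a=5
  k=4: m=7, d=14, a=1
  k=5: m=7, d=3, a=5
  k=6: m=8, d=9, a=1
  k=7: m=1, d=10, a=1
  k=8: m=9, d=1, a=18
d=1 and a=2a₀=18 at k=8, so the next step gives (m, d) = (9, 10) again — its k=1 value — and the period has length 8.

[9; 1, 1, 5, 1, 5, 1, 1, 18]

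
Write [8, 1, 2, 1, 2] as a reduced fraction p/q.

96/11

Using pₖ = aₖpₖ₋₁ + pₖ₋₂ and qₖ = aₖqₖ₋₁ + qₖ₋₂:
  k=0: a=8, p=8, q=1
  k=1: a=1, p=9, q=1
  k=2: a=2, p=26, q=3
  k=3: a=1, p=35, q=4
  k=4: a=2, p=96, q=11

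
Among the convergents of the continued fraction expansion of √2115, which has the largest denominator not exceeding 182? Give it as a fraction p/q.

√2115 = [45; 1, 90, …] (period length 2).
Convergents:
  p_0/q_0 = 45/1
  p_1/q_1 = 46/1
  p_2/q_2 = 4185/91
  p_3/q_3 = 4231/92
  p_4/q_4 = 384975/8371
q_3 = 92 ≤ 182 < 8371 = q_4, so the answer is 4231/92.

4231/92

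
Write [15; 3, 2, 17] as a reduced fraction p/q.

Using pₖ = aₖpₖ₋₁ + pₖ₋₂ and qₖ = aₖqₖ₋₁ + qₖ₋₂:
  k=0: a=15, p=15, q=1
  k=1: a=3, p=46, q=3
  k=2: a=2, p=107, q=7
  k=3: a=17, p=1865, q=122

1865/122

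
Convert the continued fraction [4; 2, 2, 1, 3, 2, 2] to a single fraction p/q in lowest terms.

637/144

Using pₖ = aₖpₖ₋₁ + pₖ₋₂ and qₖ = aₖqₖ₋₁ + qₖ₋₂:
  k=0: a=4, p=4, q=1
  k=1: a=2, p=9, q=2
  k=2: a=2, p=22, q=5
  k=3: a=1, p=31, q=7
  k=4: a=3, p=115, q=26
  k=5: a=2, p=261, q=59
  k=6: a=2, p=637, q=144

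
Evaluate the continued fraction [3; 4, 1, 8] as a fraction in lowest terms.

141/44

Fold from the inside: start with 8/1.
  1 + 1/8 = 9/8
  4 + 8/9 = 44/9
  3 + 9/44 = 141/44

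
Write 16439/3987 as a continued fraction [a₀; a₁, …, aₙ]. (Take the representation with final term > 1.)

[4; 8, 8, 3, 9, 2]

16439 = 4×3987 + 491
3987 = 8×491 + 59
491 = 8×59 + 19
59 = 3×19 + 2
19 = 9×2 + 1
2 = 2×1 + 0  (stop)
So 16439/3987 = [4; 8, 8, 3, 9, 2].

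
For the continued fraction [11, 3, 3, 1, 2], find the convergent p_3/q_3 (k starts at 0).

Using pₖ = aₖpₖ₋₁ + pₖ₋₂, qₖ = aₖqₖ₋₁ + qₖ₋₂ (with p₋₁=1, p₋₂=0, q₋₁=0, q₋₂=1):
  k=0: a=11, p=11, q=1
  k=1: a=3, p=34, q=3
  k=2: a=3, p=113, q=10
  k=3: a=1, p=147, q=13

147/13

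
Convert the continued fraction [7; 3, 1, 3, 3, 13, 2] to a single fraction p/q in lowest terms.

Fold from the inside: start with 2/1.
  13 + 1/2 = 27/2
  3 + 2/27 = 83/27
  3 + 27/83 = 276/83
  1 + 83/276 = 359/276
  3 + 276/359 = 1353/359
  7 + 359/1353 = 9830/1353

9830/1353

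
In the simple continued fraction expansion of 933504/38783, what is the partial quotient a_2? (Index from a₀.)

3

933504 = 24·38783 + 2712   →  a_0 = 24
38783 = 14·2712 + 815   →  a_1 = 14
2712 = 3·815 + 267   →  a_2 = 3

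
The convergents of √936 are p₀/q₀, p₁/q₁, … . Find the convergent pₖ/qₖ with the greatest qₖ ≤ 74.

√936 = [30; 1, 1, 2, 6, 2, 1, 1, 60, …] (period length 8).
Convergents:
  p_0/q_0 = 30/1
  p_1/q_1 = 31/1
  p_2/q_2 = 61/2
  p_3/q_3 = 153/5
  p_4/q_4 = 979/32
  p_5/q_5 = 2111/69
  p_6/q_6 = 3090/101
q_5 = 69 ≤ 74 < 101 = q_6, so the answer is 2111/69.

2111/69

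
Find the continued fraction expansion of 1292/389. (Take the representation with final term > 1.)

[3; 3, 8, 1, 13]

1292 = 3*389 + 125
389 = 3*125 + 14
125 = 8*14 + 13
14 = 1*13 + 1
13 = 13*1 + 0  (stop)
So 1292/389 = [3; 3, 8, 1, 13].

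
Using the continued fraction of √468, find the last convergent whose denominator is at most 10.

173/8

√468 = [21; 1, 1, 1, 2, 1, 1, 1, 42, …] (period length 8).
Convergents:
  p_0/q_0 = 21/1
  p_1/q_1 = 22/1
  p_2/q_2 = 43/2
  p_3/q_3 = 65/3
  p_4/q_4 = 173/8
  p_5/q_5 = 238/11
q_4 = 8 ≤ 10 < 11 = q_5, so the answer is 173/8.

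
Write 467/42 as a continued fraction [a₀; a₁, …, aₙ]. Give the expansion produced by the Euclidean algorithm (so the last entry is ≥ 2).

[11; 8, 2, 2]

467 = 11·42 + 5
42 = 8·5 + 2
5 = 2·2 + 1
2 = 2·1 + 0  (stop)
So 467/42 = [11; 8, 2, 2].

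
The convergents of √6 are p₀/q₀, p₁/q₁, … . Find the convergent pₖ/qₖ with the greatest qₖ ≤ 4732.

4801/1960

√6 = [2; 2, 4, …] (period length 2).
Convergents:
  p_0/q_0 = 2/1
  p_1/q_1 = 5/2
  p_2/q_2 = 22/9
  p_3/q_3 = 49/20
  p_4/q_4 = 218/89
  p_5/q_5 = 485/198
  p_6/q_6 = 2158/881
  p_7/q_7 = 4801/1960
  p_8/q_8 = 21362/8721
q_7 = 1960 ≤ 4732 < 8721 = q_8, so the answer is 4801/1960.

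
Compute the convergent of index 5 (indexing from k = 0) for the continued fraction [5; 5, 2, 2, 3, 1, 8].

Using pₖ = aₖpₖ₋₁ + pₖ₋₂, qₖ = aₖqₖ₋₁ + qₖ₋₂ (with p₋₁=1, p₋₂=0, q₋₁=0, q₋₂=1):
  k=0: a=5, p=5, q=1
  k=1: a=5, p=26, q=5
  k=2: a=2, p=57, q=11
  k=3: a=2, p=140, q=27
  k=4: a=3, p=477, q=92
  k=5: a=1, p=617, q=119

617/119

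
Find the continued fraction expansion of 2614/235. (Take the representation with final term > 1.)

2614 = 11·235 + 29
235 = 8·29 + 3
29 = 9·3 + 2
3 = 1·2 + 1
2 = 2·1 + 0  (stop)
So 2614/235 = [11; 8, 9, 1, 2].

[11; 8, 9, 1, 2]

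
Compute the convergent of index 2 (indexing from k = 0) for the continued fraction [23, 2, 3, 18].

Using pₖ = aₖpₖ₋₁ + pₖ₋₂, qₖ = aₖqₖ₋₁ + qₖ₋₂ (with p₋₁=1, p₋₂=0, q₋₁=0, q₋₂=1):
  k=0: a=23, p=23, q=1
  k=1: a=2, p=47, q=2
  k=2: a=3, p=164, q=7

164/7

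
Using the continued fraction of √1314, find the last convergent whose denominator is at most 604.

√1314 = [36; 4, 72, …] (period length 2).
Convergents:
  p_0/q_0 = 36/1
  p_1/q_1 = 145/4
  p_2/q_2 = 10476/289
  p_3/q_3 = 42049/1160
q_2 = 289 ≤ 604 < 1160 = q_3, so the answer is 10476/289.

10476/289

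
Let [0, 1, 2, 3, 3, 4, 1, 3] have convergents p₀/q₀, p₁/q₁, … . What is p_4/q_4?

23/33

Using pₖ = aₖpₖ₋₁ + pₖ₋₂, qₖ = aₖqₖ₋₁ + qₖ₋₂ (with p₋₁=1, p₋₂=0, q₋₁=0, q₋₂=1):
  k=0: a=0, p=0, q=1
  k=1: a=1, p=1, q=1
  k=2: a=2, p=2, q=3
  k=3: a=3, p=7, q=10
  k=4: a=3, p=23, q=33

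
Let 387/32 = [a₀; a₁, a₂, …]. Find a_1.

10

387 = 12·32 + 3   →  a_0 = 12
32 = 10·3 + 2   →  a_1 = 10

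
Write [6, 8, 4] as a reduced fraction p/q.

202/33

Fold from the inside: start with 4/1.
  8 + 1/4 = 33/4
  6 + 4/33 = 202/33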